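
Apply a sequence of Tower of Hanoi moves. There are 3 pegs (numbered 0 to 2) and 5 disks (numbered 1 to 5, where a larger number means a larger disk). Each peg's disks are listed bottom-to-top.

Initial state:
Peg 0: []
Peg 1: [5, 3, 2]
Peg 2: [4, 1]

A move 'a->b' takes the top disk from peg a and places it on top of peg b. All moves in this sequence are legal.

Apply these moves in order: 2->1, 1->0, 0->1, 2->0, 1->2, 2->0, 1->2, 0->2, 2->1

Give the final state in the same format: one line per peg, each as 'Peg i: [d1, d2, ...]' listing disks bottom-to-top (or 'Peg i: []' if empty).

After move 1 (2->1):
Peg 0: []
Peg 1: [5, 3, 2, 1]
Peg 2: [4]

After move 2 (1->0):
Peg 0: [1]
Peg 1: [5, 3, 2]
Peg 2: [4]

After move 3 (0->1):
Peg 0: []
Peg 1: [5, 3, 2, 1]
Peg 2: [4]

After move 4 (2->0):
Peg 0: [4]
Peg 1: [5, 3, 2, 1]
Peg 2: []

After move 5 (1->2):
Peg 0: [4]
Peg 1: [5, 3, 2]
Peg 2: [1]

After move 6 (2->0):
Peg 0: [4, 1]
Peg 1: [5, 3, 2]
Peg 2: []

After move 7 (1->2):
Peg 0: [4, 1]
Peg 1: [5, 3]
Peg 2: [2]

After move 8 (0->2):
Peg 0: [4]
Peg 1: [5, 3]
Peg 2: [2, 1]

After move 9 (2->1):
Peg 0: [4]
Peg 1: [5, 3, 1]
Peg 2: [2]

Answer: Peg 0: [4]
Peg 1: [5, 3, 1]
Peg 2: [2]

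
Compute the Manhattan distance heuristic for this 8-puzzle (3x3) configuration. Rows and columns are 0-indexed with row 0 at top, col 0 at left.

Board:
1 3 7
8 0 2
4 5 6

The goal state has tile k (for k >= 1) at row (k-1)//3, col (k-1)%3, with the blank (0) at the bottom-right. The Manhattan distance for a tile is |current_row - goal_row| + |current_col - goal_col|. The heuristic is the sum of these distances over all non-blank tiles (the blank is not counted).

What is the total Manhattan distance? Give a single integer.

Tile 1: (0,0)->(0,0) = 0
Tile 3: (0,1)->(0,2) = 1
Tile 7: (0,2)->(2,0) = 4
Tile 8: (1,0)->(2,1) = 2
Tile 2: (1,2)->(0,1) = 2
Tile 4: (2,0)->(1,0) = 1
Tile 5: (2,1)->(1,1) = 1
Tile 6: (2,2)->(1,2) = 1
Sum: 0 + 1 + 4 + 2 + 2 + 1 + 1 + 1 = 12

Answer: 12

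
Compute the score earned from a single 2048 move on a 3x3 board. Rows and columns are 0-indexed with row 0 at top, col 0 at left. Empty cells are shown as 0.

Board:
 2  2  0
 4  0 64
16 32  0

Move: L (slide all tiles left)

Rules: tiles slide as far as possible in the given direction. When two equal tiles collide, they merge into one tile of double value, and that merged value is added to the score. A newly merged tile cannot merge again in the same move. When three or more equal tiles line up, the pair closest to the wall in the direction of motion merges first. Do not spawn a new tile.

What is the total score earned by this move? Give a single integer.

Slide left:
row 0: [2, 2, 0] -> [4, 0, 0]  score +4 (running 4)
row 1: [4, 0, 64] -> [4, 64, 0]  score +0 (running 4)
row 2: [16, 32, 0] -> [16, 32, 0]  score +0 (running 4)
Board after move:
 4  0  0
 4 64  0
16 32  0

Answer: 4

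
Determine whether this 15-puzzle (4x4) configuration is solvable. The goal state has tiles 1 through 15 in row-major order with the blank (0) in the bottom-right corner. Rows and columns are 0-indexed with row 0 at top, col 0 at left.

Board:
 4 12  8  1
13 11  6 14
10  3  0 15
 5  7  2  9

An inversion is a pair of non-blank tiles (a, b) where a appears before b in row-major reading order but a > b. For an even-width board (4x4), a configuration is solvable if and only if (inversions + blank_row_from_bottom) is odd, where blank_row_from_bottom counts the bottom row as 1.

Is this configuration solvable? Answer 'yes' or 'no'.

Answer: yes

Derivation:
Inversions: 55
Blank is in row 2 (0-indexed from top), which is row 2 counting from the bottom (bottom = 1).
55 + 2 = 57, which is odd, so the puzzle is solvable.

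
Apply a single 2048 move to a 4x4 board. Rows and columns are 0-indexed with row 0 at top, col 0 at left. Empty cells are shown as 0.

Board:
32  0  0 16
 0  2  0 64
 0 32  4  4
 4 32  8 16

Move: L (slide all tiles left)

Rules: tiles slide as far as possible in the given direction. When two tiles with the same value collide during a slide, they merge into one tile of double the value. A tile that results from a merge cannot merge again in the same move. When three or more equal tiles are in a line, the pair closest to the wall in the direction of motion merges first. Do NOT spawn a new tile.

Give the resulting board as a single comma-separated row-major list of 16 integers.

Slide left:
row 0: [32, 0, 0, 16] -> [32, 16, 0, 0]
row 1: [0, 2, 0, 64] -> [2, 64, 0, 0]
row 2: [0, 32, 4, 4] -> [32, 8, 0, 0]
row 3: [4, 32, 8, 16] -> [4, 32, 8, 16]

Answer: 32, 16, 0, 0, 2, 64, 0, 0, 32, 8, 0, 0, 4, 32, 8, 16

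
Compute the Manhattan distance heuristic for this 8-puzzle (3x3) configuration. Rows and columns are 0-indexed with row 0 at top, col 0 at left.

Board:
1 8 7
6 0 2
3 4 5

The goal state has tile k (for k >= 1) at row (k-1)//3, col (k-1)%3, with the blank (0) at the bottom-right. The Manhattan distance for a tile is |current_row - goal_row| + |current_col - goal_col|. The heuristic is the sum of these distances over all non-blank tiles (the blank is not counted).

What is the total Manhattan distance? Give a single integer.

Answer: 18

Derivation:
Tile 1: (0,0)->(0,0) = 0
Tile 8: (0,1)->(2,1) = 2
Tile 7: (0,2)->(2,0) = 4
Tile 6: (1,0)->(1,2) = 2
Tile 2: (1,2)->(0,1) = 2
Tile 3: (2,0)->(0,2) = 4
Tile 4: (2,1)->(1,0) = 2
Tile 5: (2,2)->(1,1) = 2
Sum: 0 + 2 + 4 + 2 + 2 + 4 + 2 + 2 = 18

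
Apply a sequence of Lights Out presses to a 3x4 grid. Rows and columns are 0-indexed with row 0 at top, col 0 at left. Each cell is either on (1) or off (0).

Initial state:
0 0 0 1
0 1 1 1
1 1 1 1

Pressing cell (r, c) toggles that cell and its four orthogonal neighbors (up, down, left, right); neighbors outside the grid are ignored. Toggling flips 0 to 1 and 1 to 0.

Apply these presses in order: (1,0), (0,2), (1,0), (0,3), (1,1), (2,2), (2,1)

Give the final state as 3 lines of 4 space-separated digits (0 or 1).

After press 1 at (1,0):
1 0 0 1
1 0 1 1
0 1 1 1

After press 2 at (0,2):
1 1 1 0
1 0 0 1
0 1 1 1

After press 3 at (1,0):
0 1 1 0
0 1 0 1
1 1 1 1

After press 4 at (0,3):
0 1 0 1
0 1 0 0
1 1 1 1

After press 5 at (1,1):
0 0 0 1
1 0 1 0
1 0 1 1

After press 6 at (2,2):
0 0 0 1
1 0 0 0
1 1 0 0

After press 7 at (2,1):
0 0 0 1
1 1 0 0
0 0 1 0

Answer: 0 0 0 1
1 1 0 0
0 0 1 0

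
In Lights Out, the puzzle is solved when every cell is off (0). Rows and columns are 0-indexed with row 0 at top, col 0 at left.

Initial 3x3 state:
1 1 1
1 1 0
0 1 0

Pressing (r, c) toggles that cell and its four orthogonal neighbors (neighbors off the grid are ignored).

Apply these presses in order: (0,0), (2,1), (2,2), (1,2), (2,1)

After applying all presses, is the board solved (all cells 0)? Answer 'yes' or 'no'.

After press 1 at (0,0):
0 0 1
0 1 0
0 1 0

After press 2 at (2,1):
0 0 1
0 0 0
1 0 1

After press 3 at (2,2):
0 0 1
0 0 1
1 1 0

After press 4 at (1,2):
0 0 0
0 1 0
1 1 1

After press 5 at (2,1):
0 0 0
0 0 0
0 0 0

Lights still on: 0

Answer: yes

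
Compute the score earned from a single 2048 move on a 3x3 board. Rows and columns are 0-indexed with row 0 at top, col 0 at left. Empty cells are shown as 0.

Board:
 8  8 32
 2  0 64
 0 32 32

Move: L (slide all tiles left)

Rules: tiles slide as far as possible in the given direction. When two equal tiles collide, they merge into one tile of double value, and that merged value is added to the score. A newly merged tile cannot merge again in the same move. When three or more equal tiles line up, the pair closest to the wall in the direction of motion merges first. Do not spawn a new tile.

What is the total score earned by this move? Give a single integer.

Slide left:
row 0: [8, 8, 32] -> [16, 32, 0]  score +16 (running 16)
row 1: [2, 0, 64] -> [2, 64, 0]  score +0 (running 16)
row 2: [0, 32, 32] -> [64, 0, 0]  score +64 (running 80)
Board after move:
16 32  0
 2 64  0
64  0  0

Answer: 80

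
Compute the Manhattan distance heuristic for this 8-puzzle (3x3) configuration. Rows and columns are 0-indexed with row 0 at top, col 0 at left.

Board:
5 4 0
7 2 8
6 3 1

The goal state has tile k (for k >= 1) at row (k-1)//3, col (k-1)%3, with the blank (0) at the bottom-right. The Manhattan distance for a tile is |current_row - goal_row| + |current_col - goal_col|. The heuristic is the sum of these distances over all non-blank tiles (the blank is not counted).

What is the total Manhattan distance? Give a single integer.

Answer: 18

Derivation:
Tile 5: (0,0)->(1,1) = 2
Tile 4: (0,1)->(1,0) = 2
Tile 7: (1,0)->(2,0) = 1
Tile 2: (1,1)->(0,1) = 1
Tile 8: (1,2)->(2,1) = 2
Tile 6: (2,0)->(1,2) = 3
Tile 3: (2,1)->(0,2) = 3
Tile 1: (2,2)->(0,0) = 4
Sum: 2 + 2 + 1 + 1 + 2 + 3 + 3 + 4 = 18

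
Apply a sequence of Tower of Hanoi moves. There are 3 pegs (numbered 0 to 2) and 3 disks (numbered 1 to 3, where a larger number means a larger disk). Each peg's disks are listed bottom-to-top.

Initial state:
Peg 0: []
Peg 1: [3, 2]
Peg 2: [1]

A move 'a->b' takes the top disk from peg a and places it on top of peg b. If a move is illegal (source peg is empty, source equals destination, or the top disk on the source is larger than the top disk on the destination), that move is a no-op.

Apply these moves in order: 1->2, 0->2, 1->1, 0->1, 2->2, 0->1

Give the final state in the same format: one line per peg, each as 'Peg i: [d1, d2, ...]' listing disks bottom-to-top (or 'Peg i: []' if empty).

Answer: Peg 0: []
Peg 1: [3, 2]
Peg 2: [1]

Derivation:
After move 1 (1->2):
Peg 0: []
Peg 1: [3, 2]
Peg 2: [1]

After move 2 (0->2):
Peg 0: []
Peg 1: [3, 2]
Peg 2: [1]

After move 3 (1->1):
Peg 0: []
Peg 1: [3, 2]
Peg 2: [1]

After move 4 (0->1):
Peg 0: []
Peg 1: [3, 2]
Peg 2: [1]

After move 5 (2->2):
Peg 0: []
Peg 1: [3, 2]
Peg 2: [1]

After move 6 (0->1):
Peg 0: []
Peg 1: [3, 2]
Peg 2: [1]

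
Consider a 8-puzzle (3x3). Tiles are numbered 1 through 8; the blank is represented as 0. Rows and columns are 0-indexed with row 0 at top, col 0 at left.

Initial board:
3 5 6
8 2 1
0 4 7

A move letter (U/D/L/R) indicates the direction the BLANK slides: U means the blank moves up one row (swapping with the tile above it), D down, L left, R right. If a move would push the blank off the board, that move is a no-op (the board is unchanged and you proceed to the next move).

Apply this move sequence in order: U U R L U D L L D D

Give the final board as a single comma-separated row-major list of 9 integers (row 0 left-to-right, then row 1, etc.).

After move 1 (U):
3 5 6
0 2 1
8 4 7

After move 2 (U):
0 5 6
3 2 1
8 4 7

After move 3 (R):
5 0 6
3 2 1
8 4 7

After move 4 (L):
0 5 6
3 2 1
8 4 7

After move 5 (U):
0 5 6
3 2 1
8 4 7

After move 6 (D):
3 5 6
0 2 1
8 4 7

After move 7 (L):
3 5 6
0 2 1
8 4 7

After move 8 (L):
3 5 6
0 2 1
8 4 7

After move 9 (D):
3 5 6
8 2 1
0 4 7

After move 10 (D):
3 5 6
8 2 1
0 4 7

Answer: 3, 5, 6, 8, 2, 1, 0, 4, 7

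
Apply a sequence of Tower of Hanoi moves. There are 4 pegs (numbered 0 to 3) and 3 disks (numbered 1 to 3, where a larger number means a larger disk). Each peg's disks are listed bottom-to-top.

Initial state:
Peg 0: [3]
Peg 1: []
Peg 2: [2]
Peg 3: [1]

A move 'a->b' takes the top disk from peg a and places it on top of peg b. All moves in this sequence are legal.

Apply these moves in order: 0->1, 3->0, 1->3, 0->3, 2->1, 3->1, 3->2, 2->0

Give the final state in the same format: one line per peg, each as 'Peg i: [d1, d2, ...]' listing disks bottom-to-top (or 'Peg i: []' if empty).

Answer: Peg 0: [3]
Peg 1: [2, 1]
Peg 2: []
Peg 3: []

Derivation:
After move 1 (0->1):
Peg 0: []
Peg 1: [3]
Peg 2: [2]
Peg 3: [1]

After move 2 (3->0):
Peg 0: [1]
Peg 1: [3]
Peg 2: [2]
Peg 3: []

After move 3 (1->3):
Peg 0: [1]
Peg 1: []
Peg 2: [2]
Peg 3: [3]

After move 4 (0->3):
Peg 0: []
Peg 1: []
Peg 2: [2]
Peg 3: [3, 1]

After move 5 (2->1):
Peg 0: []
Peg 1: [2]
Peg 2: []
Peg 3: [3, 1]

After move 6 (3->1):
Peg 0: []
Peg 1: [2, 1]
Peg 2: []
Peg 3: [3]

After move 7 (3->2):
Peg 0: []
Peg 1: [2, 1]
Peg 2: [3]
Peg 3: []

After move 8 (2->0):
Peg 0: [3]
Peg 1: [2, 1]
Peg 2: []
Peg 3: []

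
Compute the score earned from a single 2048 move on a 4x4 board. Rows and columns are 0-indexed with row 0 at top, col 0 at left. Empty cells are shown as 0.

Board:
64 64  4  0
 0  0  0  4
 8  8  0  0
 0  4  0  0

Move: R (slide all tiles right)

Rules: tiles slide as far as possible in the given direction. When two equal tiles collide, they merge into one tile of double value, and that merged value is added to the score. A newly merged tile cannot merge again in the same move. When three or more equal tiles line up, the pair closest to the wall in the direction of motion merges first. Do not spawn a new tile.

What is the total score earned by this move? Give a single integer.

Answer: 144

Derivation:
Slide right:
row 0: [64, 64, 4, 0] -> [0, 0, 128, 4]  score +128 (running 128)
row 1: [0, 0, 0, 4] -> [0, 0, 0, 4]  score +0 (running 128)
row 2: [8, 8, 0, 0] -> [0, 0, 0, 16]  score +16 (running 144)
row 3: [0, 4, 0, 0] -> [0, 0, 0, 4]  score +0 (running 144)
Board after move:
  0   0 128   4
  0   0   0   4
  0   0   0  16
  0   0   0   4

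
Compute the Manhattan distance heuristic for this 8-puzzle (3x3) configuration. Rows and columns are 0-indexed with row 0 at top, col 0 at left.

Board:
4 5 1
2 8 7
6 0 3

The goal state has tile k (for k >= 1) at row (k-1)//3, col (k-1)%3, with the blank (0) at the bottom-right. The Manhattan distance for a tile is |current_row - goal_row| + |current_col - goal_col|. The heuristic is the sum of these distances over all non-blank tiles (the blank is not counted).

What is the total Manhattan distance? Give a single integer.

Answer: 15

Derivation:
Tile 4: at (0,0), goal (1,0), distance |0-1|+|0-0| = 1
Tile 5: at (0,1), goal (1,1), distance |0-1|+|1-1| = 1
Tile 1: at (0,2), goal (0,0), distance |0-0|+|2-0| = 2
Tile 2: at (1,0), goal (0,1), distance |1-0|+|0-1| = 2
Tile 8: at (1,1), goal (2,1), distance |1-2|+|1-1| = 1
Tile 7: at (1,2), goal (2,0), distance |1-2|+|2-0| = 3
Tile 6: at (2,0), goal (1,2), distance |2-1|+|0-2| = 3
Tile 3: at (2,2), goal (0,2), distance |2-0|+|2-2| = 2
Sum: 1 + 1 + 2 + 2 + 1 + 3 + 3 + 2 = 15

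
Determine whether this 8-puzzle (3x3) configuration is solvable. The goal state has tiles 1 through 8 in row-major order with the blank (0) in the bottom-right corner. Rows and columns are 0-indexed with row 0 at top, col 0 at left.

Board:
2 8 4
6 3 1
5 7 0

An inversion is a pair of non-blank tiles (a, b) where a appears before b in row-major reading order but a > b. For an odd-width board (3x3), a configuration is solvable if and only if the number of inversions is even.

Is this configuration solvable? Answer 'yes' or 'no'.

Answer: no

Derivation:
Inversions (pairs i<j in row-major order where tile[i] > tile[j] > 0): 13
13 is odd, so the puzzle is not solvable.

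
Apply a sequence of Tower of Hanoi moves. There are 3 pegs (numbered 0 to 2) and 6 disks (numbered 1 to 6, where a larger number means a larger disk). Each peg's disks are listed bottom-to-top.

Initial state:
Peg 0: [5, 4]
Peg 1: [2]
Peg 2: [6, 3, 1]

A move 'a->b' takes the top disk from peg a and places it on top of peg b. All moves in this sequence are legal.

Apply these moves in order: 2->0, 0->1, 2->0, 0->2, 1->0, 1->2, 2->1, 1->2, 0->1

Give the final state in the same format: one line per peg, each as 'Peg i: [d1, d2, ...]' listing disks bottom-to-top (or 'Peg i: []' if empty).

After move 1 (2->0):
Peg 0: [5, 4, 1]
Peg 1: [2]
Peg 2: [6, 3]

After move 2 (0->1):
Peg 0: [5, 4]
Peg 1: [2, 1]
Peg 2: [6, 3]

After move 3 (2->0):
Peg 0: [5, 4, 3]
Peg 1: [2, 1]
Peg 2: [6]

After move 4 (0->2):
Peg 0: [5, 4]
Peg 1: [2, 1]
Peg 2: [6, 3]

After move 5 (1->0):
Peg 0: [5, 4, 1]
Peg 1: [2]
Peg 2: [6, 3]

After move 6 (1->2):
Peg 0: [5, 4, 1]
Peg 1: []
Peg 2: [6, 3, 2]

After move 7 (2->1):
Peg 0: [5, 4, 1]
Peg 1: [2]
Peg 2: [6, 3]

After move 8 (1->2):
Peg 0: [5, 4, 1]
Peg 1: []
Peg 2: [6, 3, 2]

After move 9 (0->1):
Peg 0: [5, 4]
Peg 1: [1]
Peg 2: [6, 3, 2]

Answer: Peg 0: [5, 4]
Peg 1: [1]
Peg 2: [6, 3, 2]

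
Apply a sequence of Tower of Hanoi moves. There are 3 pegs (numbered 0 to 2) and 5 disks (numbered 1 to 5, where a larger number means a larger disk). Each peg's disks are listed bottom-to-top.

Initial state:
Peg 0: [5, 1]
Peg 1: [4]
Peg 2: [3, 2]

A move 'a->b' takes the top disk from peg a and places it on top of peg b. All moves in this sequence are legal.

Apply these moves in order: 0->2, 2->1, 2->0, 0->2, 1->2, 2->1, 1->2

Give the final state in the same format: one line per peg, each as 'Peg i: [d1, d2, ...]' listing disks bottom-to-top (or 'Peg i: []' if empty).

Answer: Peg 0: [5]
Peg 1: [4]
Peg 2: [3, 2, 1]

Derivation:
After move 1 (0->2):
Peg 0: [5]
Peg 1: [4]
Peg 2: [3, 2, 1]

After move 2 (2->1):
Peg 0: [5]
Peg 1: [4, 1]
Peg 2: [3, 2]

After move 3 (2->0):
Peg 0: [5, 2]
Peg 1: [4, 1]
Peg 2: [3]

After move 4 (0->2):
Peg 0: [5]
Peg 1: [4, 1]
Peg 2: [3, 2]

After move 5 (1->2):
Peg 0: [5]
Peg 1: [4]
Peg 2: [3, 2, 1]

After move 6 (2->1):
Peg 0: [5]
Peg 1: [4, 1]
Peg 2: [3, 2]

After move 7 (1->2):
Peg 0: [5]
Peg 1: [4]
Peg 2: [3, 2, 1]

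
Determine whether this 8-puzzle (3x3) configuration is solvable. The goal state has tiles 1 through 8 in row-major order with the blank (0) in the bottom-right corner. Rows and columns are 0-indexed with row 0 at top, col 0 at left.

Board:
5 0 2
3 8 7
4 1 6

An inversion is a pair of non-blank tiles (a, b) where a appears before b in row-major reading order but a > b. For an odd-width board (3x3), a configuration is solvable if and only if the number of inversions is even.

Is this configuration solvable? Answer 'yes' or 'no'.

Answer: yes

Derivation:
Inversions (pairs i<j in row-major order where tile[i] > tile[j] > 0): 14
14 is even, so the puzzle is solvable.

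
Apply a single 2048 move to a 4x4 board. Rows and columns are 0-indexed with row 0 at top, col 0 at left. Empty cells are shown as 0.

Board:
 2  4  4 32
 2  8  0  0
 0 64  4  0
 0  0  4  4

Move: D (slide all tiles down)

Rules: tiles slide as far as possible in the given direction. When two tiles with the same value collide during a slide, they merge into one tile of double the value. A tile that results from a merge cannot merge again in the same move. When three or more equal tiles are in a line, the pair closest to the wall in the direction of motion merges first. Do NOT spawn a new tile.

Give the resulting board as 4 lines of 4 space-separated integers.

Slide down:
col 0: [2, 2, 0, 0] -> [0, 0, 0, 4]
col 1: [4, 8, 64, 0] -> [0, 4, 8, 64]
col 2: [4, 0, 4, 4] -> [0, 0, 4, 8]
col 3: [32, 0, 0, 4] -> [0, 0, 32, 4]

Answer:  0  0  0  0
 0  4  0  0
 0  8  4 32
 4 64  8  4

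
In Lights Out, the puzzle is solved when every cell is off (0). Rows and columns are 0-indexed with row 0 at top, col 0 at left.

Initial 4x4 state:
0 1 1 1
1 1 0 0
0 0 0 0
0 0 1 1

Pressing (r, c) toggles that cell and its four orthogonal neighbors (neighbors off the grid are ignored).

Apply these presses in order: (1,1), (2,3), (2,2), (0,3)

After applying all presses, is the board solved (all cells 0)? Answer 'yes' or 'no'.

Answer: yes

Derivation:
After press 1 at (1,1):
0 0 1 1
0 0 1 0
0 1 0 0
0 0 1 1

After press 2 at (2,3):
0 0 1 1
0 0 1 1
0 1 1 1
0 0 1 0

After press 3 at (2,2):
0 0 1 1
0 0 0 1
0 0 0 0
0 0 0 0

After press 4 at (0,3):
0 0 0 0
0 0 0 0
0 0 0 0
0 0 0 0

Lights still on: 0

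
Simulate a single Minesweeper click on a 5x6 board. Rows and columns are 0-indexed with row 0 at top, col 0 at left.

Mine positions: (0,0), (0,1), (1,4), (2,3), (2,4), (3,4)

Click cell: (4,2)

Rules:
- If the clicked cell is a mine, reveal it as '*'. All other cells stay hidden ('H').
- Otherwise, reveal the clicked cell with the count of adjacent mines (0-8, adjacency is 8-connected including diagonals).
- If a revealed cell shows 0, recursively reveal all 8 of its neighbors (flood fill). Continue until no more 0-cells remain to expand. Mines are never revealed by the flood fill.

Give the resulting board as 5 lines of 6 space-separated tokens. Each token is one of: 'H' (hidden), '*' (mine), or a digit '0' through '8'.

H H H H H H
2 2 2 H H H
0 0 1 H H H
0 0 1 3 H H
0 0 0 1 H H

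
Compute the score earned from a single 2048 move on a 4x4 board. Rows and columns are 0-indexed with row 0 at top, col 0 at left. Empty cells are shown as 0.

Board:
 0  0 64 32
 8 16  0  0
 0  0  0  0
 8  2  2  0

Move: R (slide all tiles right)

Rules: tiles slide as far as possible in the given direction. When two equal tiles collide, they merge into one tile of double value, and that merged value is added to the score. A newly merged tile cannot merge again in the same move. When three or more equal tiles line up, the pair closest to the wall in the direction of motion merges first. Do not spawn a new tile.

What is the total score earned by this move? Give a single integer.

Slide right:
row 0: [0, 0, 64, 32] -> [0, 0, 64, 32]  score +0 (running 0)
row 1: [8, 16, 0, 0] -> [0, 0, 8, 16]  score +0 (running 0)
row 2: [0, 0, 0, 0] -> [0, 0, 0, 0]  score +0 (running 0)
row 3: [8, 2, 2, 0] -> [0, 0, 8, 4]  score +4 (running 4)
Board after move:
 0  0 64 32
 0  0  8 16
 0  0  0  0
 0  0  8  4

Answer: 4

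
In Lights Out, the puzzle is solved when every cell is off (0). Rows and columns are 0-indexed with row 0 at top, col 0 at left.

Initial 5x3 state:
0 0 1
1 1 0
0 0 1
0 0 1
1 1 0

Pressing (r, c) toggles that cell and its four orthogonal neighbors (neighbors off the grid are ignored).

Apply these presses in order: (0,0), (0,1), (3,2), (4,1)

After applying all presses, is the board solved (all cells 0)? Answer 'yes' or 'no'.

Answer: yes

Derivation:
After press 1 at (0,0):
1 1 1
0 1 0
0 0 1
0 0 1
1 1 0

After press 2 at (0,1):
0 0 0
0 0 0
0 0 1
0 0 1
1 1 0

After press 3 at (3,2):
0 0 0
0 0 0
0 0 0
0 1 0
1 1 1

After press 4 at (4,1):
0 0 0
0 0 0
0 0 0
0 0 0
0 0 0

Lights still on: 0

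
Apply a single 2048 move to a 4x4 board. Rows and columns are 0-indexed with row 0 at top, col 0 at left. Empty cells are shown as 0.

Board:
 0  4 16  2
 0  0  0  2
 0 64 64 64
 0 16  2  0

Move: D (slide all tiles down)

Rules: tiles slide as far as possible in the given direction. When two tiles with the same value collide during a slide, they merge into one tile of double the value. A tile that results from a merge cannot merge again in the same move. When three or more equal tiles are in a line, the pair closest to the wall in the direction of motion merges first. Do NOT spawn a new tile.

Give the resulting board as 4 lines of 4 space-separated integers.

Slide down:
col 0: [0, 0, 0, 0] -> [0, 0, 0, 0]
col 1: [4, 0, 64, 16] -> [0, 4, 64, 16]
col 2: [16, 0, 64, 2] -> [0, 16, 64, 2]
col 3: [2, 2, 64, 0] -> [0, 0, 4, 64]

Answer:  0  0  0  0
 0  4 16  0
 0 64 64  4
 0 16  2 64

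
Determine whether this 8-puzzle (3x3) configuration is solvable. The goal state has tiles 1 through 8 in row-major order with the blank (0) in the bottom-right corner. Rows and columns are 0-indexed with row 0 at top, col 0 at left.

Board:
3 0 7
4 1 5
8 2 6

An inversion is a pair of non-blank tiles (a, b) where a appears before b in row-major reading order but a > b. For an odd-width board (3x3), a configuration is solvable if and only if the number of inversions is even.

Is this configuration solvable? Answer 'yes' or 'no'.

Inversions (pairs i<j in row-major order where tile[i] > tile[j] > 0): 12
12 is even, so the puzzle is solvable.

Answer: yes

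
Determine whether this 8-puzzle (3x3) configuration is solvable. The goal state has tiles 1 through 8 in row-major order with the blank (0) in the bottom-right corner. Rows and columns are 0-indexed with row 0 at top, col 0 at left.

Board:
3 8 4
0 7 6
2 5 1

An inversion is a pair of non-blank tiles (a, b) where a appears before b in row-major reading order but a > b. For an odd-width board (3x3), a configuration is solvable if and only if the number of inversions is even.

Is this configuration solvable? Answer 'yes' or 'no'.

Answer: no

Derivation:
Inversions (pairs i<j in row-major order where tile[i] > tile[j] > 0): 19
19 is odd, so the puzzle is not solvable.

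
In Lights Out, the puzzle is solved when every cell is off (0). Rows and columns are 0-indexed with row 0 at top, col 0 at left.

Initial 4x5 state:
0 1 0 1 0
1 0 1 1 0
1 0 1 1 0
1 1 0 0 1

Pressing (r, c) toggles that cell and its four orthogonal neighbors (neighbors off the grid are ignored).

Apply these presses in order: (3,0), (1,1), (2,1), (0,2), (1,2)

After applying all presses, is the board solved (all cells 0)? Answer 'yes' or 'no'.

After press 1 at (3,0):
0 1 0 1 0
1 0 1 1 0
0 0 1 1 0
0 0 0 0 1

After press 2 at (1,1):
0 0 0 1 0
0 1 0 1 0
0 1 1 1 0
0 0 0 0 1

After press 3 at (2,1):
0 0 0 1 0
0 0 0 1 0
1 0 0 1 0
0 1 0 0 1

After press 4 at (0,2):
0 1 1 0 0
0 0 1 1 0
1 0 0 1 0
0 1 0 0 1

After press 5 at (1,2):
0 1 0 0 0
0 1 0 0 0
1 0 1 1 0
0 1 0 0 1

Lights still on: 7

Answer: no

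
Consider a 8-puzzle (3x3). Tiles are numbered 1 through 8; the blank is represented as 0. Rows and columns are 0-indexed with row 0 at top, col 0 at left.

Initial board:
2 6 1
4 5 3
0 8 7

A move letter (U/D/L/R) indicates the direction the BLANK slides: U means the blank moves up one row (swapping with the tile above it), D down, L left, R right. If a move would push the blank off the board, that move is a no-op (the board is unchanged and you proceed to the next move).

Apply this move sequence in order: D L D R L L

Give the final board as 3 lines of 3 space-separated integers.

Answer: 2 6 1
4 5 3
0 8 7

Derivation:
After move 1 (D):
2 6 1
4 5 3
0 8 7

After move 2 (L):
2 6 1
4 5 3
0 8 7

After move 3 (D):
2 6 1
4 5 3
0 8 7

After move 4 (R):
2 6 1
4 5 3
8 0 7

After move 5 (L):
2 6 1
4 5 3
0 8 7

After move 6 (L):
2 6 1
4 5 3
0 8 7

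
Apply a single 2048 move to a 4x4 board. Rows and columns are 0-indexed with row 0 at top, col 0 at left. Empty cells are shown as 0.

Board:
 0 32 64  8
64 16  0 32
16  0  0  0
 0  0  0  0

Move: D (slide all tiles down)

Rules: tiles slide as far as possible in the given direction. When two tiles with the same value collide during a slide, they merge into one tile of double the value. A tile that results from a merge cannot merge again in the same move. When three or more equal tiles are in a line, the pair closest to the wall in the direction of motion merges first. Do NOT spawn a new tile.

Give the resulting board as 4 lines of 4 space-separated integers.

Slide down:
col 0: [0, 64, 16, 0] -> [0, 0, 64, 16]
col 1: [32, 16, 0, 0] -> [0, 0, 32, 16]
col 2: [64, 0, 0, 0] -> [0, 0, 0, 64]
col 3: [8, 32, 0, 0] -> [0, 0, 8, 32]

Answer:  0  0  0  0
 0  0  0  0
64 32  0  8
16 16 64 32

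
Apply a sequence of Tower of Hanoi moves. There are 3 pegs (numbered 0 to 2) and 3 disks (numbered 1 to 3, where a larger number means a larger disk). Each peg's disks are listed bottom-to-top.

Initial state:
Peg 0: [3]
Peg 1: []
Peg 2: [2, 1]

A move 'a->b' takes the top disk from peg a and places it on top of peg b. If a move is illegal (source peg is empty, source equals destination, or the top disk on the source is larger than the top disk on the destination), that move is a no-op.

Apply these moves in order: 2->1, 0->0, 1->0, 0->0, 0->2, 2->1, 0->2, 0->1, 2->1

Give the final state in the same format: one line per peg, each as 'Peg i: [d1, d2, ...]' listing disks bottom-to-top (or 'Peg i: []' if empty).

Answer: Peg 0: [3]
Peg 1: [1]
Peg 2: [2]

Derivation:
After move 1 (2->1):
Peg 0: [3]
Peg 1: [1]
Peg 2: [2]

After move 2 (0->0):
Peg 0: [3]
Peg 1: [1]
Peg 2: [2]

After move 3 (1->0):
Peg 0: [3, 1]
Peg 1: []
Peg 2: [2]

After move 4 (0->0):
Peg 0: [3, 1]
Peg 1: []
Peg 2: [2]

After move 5 (0->2):
Peg 0: [3]
Peg 1: []
Peg 2: [2, 1]

After move 6 (2->1):
Peg 0: [3]
Peg 1: [1]
Peg 2: [2]

After move 7 (0->2):
Peg 0: [3]
Peg 1: [1]
Peg 2: [2]

After move 8 (0->1):
Peg 0: [3]
Peg 1: [1]
Peg 2: [2]

After move 9 (2->1):
Peg 0: [3]
Peg 1: [1]
Peg 2: [2]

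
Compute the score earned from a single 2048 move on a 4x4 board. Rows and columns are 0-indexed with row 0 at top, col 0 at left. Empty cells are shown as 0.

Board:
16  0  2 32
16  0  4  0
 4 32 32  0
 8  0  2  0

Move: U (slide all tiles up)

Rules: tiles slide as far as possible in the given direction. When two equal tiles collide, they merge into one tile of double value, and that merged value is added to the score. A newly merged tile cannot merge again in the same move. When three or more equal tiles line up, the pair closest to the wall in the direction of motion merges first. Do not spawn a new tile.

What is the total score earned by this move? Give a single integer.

Slide up:
col 0: [16, 16, 4, 8] -> [32, 4, 8, 0]  score +32 (running 32)
col 1: [0, 0, 32, 0] -> [32, 0, 0, 0]  score +0 (running 32)
col 2: [2, 4, 32, 2] -> [2, 4, 32, 2]  score +0 (running 32)
col 3: [32, 0, 0, 0] -> [32, 0, 0, 0]  score +0 (running 32)
Board after move:
32 32  2 32
 4  0  4  0
 8  0 32  0
 0  0  2  0

Answer: 32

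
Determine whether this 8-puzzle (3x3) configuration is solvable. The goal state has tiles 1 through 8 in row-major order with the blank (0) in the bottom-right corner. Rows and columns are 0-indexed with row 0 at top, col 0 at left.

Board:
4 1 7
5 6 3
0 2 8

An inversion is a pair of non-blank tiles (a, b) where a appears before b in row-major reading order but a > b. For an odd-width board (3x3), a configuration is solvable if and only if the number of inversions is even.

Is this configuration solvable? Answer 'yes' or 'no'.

Answer: yes

Derivation:
Inversions (pairs i<j in row-major order where tile[i] > tile[j] > 0): 12
12 is even, so the puzzle is solvable.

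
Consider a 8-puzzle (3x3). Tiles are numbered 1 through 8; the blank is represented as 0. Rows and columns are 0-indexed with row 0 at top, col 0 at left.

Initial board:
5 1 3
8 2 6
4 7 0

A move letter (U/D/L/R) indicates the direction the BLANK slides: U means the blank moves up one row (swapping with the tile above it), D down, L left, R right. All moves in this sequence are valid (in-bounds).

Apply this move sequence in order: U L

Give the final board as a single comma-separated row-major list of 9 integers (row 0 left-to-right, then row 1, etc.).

After move 1 (U):
5 1 3
8 2 0
4 7 6

After move 2 (L):
5 1 3
8 0 2
4 7 6

Answer: 5, 1, 3, 8, 0, 2, 4, 7, 6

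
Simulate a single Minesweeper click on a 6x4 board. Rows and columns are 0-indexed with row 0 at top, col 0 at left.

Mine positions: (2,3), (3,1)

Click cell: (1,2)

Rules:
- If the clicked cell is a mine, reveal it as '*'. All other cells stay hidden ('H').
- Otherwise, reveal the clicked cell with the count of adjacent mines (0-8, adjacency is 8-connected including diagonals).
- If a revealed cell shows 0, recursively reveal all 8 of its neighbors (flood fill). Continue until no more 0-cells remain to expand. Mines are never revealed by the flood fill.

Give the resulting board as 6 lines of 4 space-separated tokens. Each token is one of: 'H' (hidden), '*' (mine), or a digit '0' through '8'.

H H H H
H H 1 H
H H H H
H H H H
H H H H
H H H H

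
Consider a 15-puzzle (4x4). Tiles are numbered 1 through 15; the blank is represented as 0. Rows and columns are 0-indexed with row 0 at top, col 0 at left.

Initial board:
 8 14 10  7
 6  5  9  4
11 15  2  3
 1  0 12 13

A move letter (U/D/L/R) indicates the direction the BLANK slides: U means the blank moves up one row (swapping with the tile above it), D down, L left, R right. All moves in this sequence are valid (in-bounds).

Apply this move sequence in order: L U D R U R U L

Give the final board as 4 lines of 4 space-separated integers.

After move 1 (L):
 8 14 10  7
 6  5  9  4
11 15  2  3
 0  1 12 13

After move 2 (U):
 8 14 10  7
 6  5  9  4
 0 15  2  3
11  1 12 13

After move 3 (D):
 8 14 10  7
 6  5  9  4
11 15  2  3
 0  1 12 13

After move 4 (R):
 8 14 10  7
 6  5  9  4
11 15  2  3
 1  0 12 13

After move 5 (U):
 8 14 10  7
 6  5  9  4
11  0  2  3
 1 15 12 13

After move 6 (R):
 8 14 10  7
 6  5  9  4
11  2  0  3
 1 15 12 13

After move 7 (U):
 8 14 10  7
 6  5  0  4
11  2  9  3
 1 15 12 13

After move 8 (L):
 8 14 10  7
 6  0  5  4
11  2  9  3
 1 15 12 13

Answer:  8 14 10  7
 6  0  5  4
11  2  9  3
 1 15 12 13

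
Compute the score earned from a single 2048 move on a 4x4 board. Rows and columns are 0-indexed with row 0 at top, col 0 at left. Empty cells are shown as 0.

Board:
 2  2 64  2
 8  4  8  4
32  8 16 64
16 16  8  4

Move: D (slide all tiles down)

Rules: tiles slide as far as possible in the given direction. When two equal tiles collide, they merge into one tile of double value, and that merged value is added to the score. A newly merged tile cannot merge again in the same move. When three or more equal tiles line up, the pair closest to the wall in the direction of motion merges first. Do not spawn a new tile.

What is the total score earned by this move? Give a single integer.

Slide down:
col 0: [2, 8, 32, 16] -> [2, 8, 32, 16]  score +0 (running 0)
col 1: [2, 4, 8, 16] -> [2, 4, 8, 16]  score +0 (running 0)
col 2: [64, 8, 16, 8] -> [64, 8, 16, 8]  score +0 (running 0)
col 3: [2, 4, 64, 4] -> [2, 4, 64, 4]  score +0 (running 0)
Board after move:
 2  2 64  2
 8  4  8  4
32  8 16 64
16 16  8  4

Answer: 0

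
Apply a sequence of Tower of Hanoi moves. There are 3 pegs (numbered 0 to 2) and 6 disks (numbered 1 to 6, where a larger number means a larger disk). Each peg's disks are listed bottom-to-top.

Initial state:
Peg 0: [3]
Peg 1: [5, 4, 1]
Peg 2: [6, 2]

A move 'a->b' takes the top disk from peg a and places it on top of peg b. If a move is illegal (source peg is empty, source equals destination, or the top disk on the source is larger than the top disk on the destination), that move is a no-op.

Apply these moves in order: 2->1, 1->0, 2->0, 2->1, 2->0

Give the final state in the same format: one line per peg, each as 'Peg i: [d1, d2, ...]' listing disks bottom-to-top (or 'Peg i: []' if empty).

After move 1 (2->1):
Peg 0: [3]
Peg 1: [5, 4, 1]
Peg 2: [6, 2]

After move 2 (1->0):
Peg 0: [3, 1]
Peg 1: [5, 4]
Peg 2: [6, 2]

After move 3 (2->0):
Peg 0: [3, 1]
Peg 1: [5, 4]
Peg 2: [6, 2]

After move 4 (2->1):
Peg 0: [3, 1]
Peg 1: [5, 4, 2]
Peg 2: [6]

After move 5 (2->0):
Peg 0: [3, 1]
Peg 1: [5, 4, 2]
Peg 2: [6]

Answer: Peg 0: [3, 1]
Peg 1: [5, 4, 2]
Peg 2: [6]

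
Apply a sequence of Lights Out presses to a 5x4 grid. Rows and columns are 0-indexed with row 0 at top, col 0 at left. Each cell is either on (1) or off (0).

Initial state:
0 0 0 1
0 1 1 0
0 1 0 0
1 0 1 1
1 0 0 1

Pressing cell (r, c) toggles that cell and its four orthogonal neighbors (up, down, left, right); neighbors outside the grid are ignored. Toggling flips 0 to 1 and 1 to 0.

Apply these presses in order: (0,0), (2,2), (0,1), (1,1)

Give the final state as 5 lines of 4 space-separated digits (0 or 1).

After press 1 at (0,0):
1 1 0 1
1 1 1 0
0 1 0 0
1 0 1 1
1 0 0 1

After press 2 at (2,2):
1 1 0 1
1 1 0 0
0 0 1 1
1 0 0 1
1 0 0 1

After press 3 at (0,1):
0 0 1 1
1 0 0 0
0 0 1 1
1 0 0 1
1 0 0 1

After press 4 at (1,1):
0 1 1 1
0 1 1 0
0 1 1 1
1 0 0 1
1 0 0 1

Answer: 0 1 1 1
0 1 1 0
0 1 1 1
1 0 0 1
1 0 0 1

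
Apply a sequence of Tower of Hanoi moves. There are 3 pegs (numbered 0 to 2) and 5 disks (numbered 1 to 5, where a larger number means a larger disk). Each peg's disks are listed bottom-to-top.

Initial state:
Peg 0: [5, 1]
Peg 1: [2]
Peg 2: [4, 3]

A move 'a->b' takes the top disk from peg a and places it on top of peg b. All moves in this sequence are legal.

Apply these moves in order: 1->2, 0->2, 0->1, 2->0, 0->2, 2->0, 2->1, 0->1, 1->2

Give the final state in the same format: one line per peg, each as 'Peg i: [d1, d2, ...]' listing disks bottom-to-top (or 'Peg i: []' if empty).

Answer: Peg 0: []
Peg 1: [5, 2]
Peg 2: [4, 3, 1]

Derivation:
After move 1 (1->2):
Peg 0: [5, 1]
Peg 1: []
Peg 2: [4, 3, 2]

After move 2 (0->2):
Peg 0: [5]
Peg 1: []
Peg 2: [4, 3, 2, 1]

After move 3 (0->1):
Peg 0: []
Peg 1: [5]
Peg 2: [4, 3, 2, 1]

After move 4 (2->0):
Peg 0: [1]
Peg 1: [5]
Peg 2: [4, 3, 2]

After move 5 (0->2):
Peg 0: []
Peg 1: [5]
Peg 2: [4, 3, 2, 1]

After move 6 (2->0):
Peg 0: [1]
Peg 1: [5]
Peg 2: [4, 3, 2]

After move 7 (2->1):
Peg 0: [1]
Peg 1: [5, 2]
Peg 2: [4, 3]

After move 8 (0->1):
Peg 0: []
Peg 1: [5, 2, 1]
Peg 2: [4, 3]

After move 9 (1->2):
Peg 0: []
Peg 1: [5, 2]
Peg 2: [4, 3, 1]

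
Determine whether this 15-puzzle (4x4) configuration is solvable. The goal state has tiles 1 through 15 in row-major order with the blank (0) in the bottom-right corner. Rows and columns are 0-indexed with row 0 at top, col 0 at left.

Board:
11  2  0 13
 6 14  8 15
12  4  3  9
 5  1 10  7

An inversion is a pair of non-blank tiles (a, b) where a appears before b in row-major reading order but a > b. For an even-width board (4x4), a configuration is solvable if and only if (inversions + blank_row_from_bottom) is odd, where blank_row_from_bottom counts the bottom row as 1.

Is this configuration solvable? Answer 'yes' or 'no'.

Inversions: 62
Blank is in row 0 (0-indexed from top), which is row 4 counting from the bottom (bottom = 1).
62 + 4 = 66, which is even, so the puzzle is not solvable.

Answer: no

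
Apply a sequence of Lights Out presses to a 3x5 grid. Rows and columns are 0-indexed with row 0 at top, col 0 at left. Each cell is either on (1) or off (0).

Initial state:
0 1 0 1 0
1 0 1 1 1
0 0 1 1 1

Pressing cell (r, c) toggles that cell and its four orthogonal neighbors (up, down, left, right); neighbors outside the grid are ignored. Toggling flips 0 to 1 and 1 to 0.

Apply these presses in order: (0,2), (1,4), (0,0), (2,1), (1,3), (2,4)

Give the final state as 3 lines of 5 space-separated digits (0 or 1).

Answer: 1 1 1 1 1
0 1 1 1 0
1 1 0 1 1

Derivation:
After press 1 at (0,2):
0 0 1 0 0
1 0 0 1 1
0 0 1 1 1

After press 2 at (1,4):
0 0 1 0 1
1 0 0 0 0
0 0 1 1 0

After press 3 at (0,0):
1 1 1 0 1
0 0 0 0 0
0 0 1 1 0

After press 4 at (2,1):
1 1 1 0 1
0 1 0 0 0
1 1 0 1 0

After press 5 at (1,3):
1 1 1 1 1
0 1 1 1 1
1 1 0 0 0

After press 6 at (2,4):
1 1 1 1 1
0 1 1 1 0
1 1 0 1 1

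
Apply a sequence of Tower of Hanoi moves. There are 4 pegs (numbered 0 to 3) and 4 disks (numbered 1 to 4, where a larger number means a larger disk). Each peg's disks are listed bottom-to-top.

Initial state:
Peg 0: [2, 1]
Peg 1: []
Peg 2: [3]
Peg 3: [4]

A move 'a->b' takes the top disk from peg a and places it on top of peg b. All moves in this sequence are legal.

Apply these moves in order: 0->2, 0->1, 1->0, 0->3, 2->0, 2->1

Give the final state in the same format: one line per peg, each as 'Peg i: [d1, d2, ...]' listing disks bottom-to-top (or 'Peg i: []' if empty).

After move 1 (0->2):
Peg 0: [2]
Peg 1: []
Peg 2: [3, 1]
Peg 3: [4]

After move 2 (0->1):
Peg 0: []
Peg 1: [2]
Peg 2: [3, 1]
Peg 3: [4]

After move 3 (1->0):
Peg 0: [2]
Peg 1: []
Peg 2: [3, 1]
Peg 3: [4]

After move 4 (0->3):
Peg 0: []
Peg 1: []
Peg 2: [3, 1]
Peg 3: [4, 2]

After move 5 (2->0):
Peg 0: [1]
Peg 1: []
Peg 2: [3]
Peg 3: [4, 2]

After move 6 (2->1):
Peg 0: [1]
Peg 1: [3]
Peg 2: []
Peg 3: [4, 2]

Answer: Peg 0: [1]
Peg 1: [3]
Peg 2: []
Peg 3: [4, 2]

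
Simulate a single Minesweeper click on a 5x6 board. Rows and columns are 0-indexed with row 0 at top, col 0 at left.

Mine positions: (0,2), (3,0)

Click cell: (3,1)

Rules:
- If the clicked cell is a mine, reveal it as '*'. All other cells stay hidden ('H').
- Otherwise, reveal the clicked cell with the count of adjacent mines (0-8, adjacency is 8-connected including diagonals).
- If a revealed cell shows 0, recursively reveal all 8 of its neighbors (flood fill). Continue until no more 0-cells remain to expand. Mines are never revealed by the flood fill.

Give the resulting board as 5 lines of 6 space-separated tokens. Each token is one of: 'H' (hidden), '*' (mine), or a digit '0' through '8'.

H H H H H H
H H H H H H
H H H H H H
H 1 H H H H
H H H H H H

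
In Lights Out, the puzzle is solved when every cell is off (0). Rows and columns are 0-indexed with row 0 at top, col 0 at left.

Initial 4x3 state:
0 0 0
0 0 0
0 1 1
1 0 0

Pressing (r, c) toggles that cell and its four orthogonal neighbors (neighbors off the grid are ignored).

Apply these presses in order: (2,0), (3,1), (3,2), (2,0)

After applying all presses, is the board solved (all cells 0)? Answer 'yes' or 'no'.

After press 1 at (2,0):
0 0 0
1 0 0
1 0 1
0 0 0

After press 2 at (3,1):
0 0 0
1 0 0
1 1 1
1 1 1

After press 3 at (3,2):
0 0 0
1 0 0
1 1 0
1 0 0

After press 4 at (2,0):
0 0 0
0 0 0
0 0 0
0 0 0

Lights still on: 0

Answer: yes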